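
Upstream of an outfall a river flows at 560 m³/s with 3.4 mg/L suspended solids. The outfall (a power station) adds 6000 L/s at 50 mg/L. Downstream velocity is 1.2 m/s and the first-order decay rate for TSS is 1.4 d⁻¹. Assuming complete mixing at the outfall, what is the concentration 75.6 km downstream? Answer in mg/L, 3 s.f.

6000 L/s = 6 m³/s.
After complete mixing, C₀ = (6·50 + 560·3.4) / 566 = 3.894 mg/L.
Travel time t = 7.56e+04 m / 1.2 m/s = 6.3e+04 s = 0.7292 d.
C = 3.894·exp(−1.4·0.7292) = 3.894·0.3603 = 1.403 mg/L.

1.40 mg/L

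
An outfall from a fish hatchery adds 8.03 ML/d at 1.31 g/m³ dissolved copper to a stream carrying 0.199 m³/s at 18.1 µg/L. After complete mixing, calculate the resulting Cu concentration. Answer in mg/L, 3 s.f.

8.03 ML/d = 0.09294 m³/s.
18.1 µg/L = 0.0181 mg/L.
Flow-weighted mixing gives C = (0.09294·1.31 + 0.199·0.0181) / (0.09294 + 0.199) = 0.1254/0.2919 = 0.4294 mg/L.

0.429 mg/L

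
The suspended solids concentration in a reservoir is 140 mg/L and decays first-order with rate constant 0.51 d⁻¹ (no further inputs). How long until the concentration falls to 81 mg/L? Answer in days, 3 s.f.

t = ln(C₀/C)/k = ln(140/81)/0.51 = 0.5472/0.51 = 1.073 d.

1.07 d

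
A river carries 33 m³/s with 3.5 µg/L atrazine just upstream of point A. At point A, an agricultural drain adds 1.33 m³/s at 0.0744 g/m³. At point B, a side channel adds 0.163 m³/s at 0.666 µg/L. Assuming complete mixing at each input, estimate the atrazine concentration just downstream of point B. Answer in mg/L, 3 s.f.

0.00622 mg/L

3.5 µg/L = 0.0035 mg/L.
After input A: C = (33·0.0035 + 1.33·0.0744) / 34.33 = 0.006247 mg/L.
0.666 µg/L = 0.000666 mg/L.
After input B: C = (34.33·0.006247 + 0.163·0.000666) / 34.49 = 0.00622 mg/L.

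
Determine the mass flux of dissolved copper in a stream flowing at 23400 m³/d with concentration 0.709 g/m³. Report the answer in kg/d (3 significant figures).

16.6 kg/d

23400 m³/d = 0.2708 m³/s.
Mass flux = Q·C = 0.2708 m³/s × 0.709 g/m³ = 0.192 g/s.
= 0.192 g/s × 86.4 = 16.59 kg/d.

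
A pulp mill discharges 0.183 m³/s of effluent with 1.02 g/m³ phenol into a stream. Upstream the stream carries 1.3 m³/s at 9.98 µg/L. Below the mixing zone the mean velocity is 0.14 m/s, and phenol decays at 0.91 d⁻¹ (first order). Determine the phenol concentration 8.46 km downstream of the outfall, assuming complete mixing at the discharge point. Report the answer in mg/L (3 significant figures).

9.98 µg/L = 0.00998 mg/L.
After complete mixing, C₀ = (0.183·1.02 + 1.3·0.00998) / 1.483 = 0.1346 mg/L.
Travel time t = 8460 m / 0.14 m/s = 6.043e+04 s = 0.6994 d.
C = 0.1346·exp(−0.91·0.6994) = 0.1346·0.5292 = 0.07123 mg/L.

0.0712 mg/L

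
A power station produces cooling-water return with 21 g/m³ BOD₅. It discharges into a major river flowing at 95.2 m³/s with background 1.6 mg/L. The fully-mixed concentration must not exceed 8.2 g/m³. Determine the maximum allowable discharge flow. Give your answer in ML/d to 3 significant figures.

Mass balance at complete mixing: C_std·(Q_w + Q_r) = Q_w·C_e + Q_r·C_b.
Rearranging, Q_w = Q_r·(C_std − C_b)/(C_e − C_std) = 95.2·(8.2 − 1.6) / (21 − 8.2) = 49.09 m³/s.
= 4241 ML/d.

4240 ML/d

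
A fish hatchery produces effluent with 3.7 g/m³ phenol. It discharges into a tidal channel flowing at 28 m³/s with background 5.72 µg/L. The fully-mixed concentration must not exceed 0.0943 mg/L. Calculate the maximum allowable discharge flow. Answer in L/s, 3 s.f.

688 L/s

5.72 µg/L = 0.00572 mg/L.
Mass balance at complete mixing: C_std·(Q_w + Q_r) = Q_w·C_e + Q_r·C_b.
Rearranging, Q_w = Q_r·(C_std − C_b)/(C_e − C_std) = 28·(0.0943 − 0.00572) / (3.7 − 0.0943) = 0.6879 m³/s.
= 687.9 L/s.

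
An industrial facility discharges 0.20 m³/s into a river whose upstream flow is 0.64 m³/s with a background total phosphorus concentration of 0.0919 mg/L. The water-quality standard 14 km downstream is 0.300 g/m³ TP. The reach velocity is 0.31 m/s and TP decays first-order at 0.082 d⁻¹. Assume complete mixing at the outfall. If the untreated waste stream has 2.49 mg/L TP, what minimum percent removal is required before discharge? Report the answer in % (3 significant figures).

Travel time to the compliance point: t = 1.4e+04/0.31 = 4.516e+04 s = 0.5227 d; decay factor exp(−0.082·0.5227) = 0.958.
So the concentration just after mixing may be at most 0.3/0.958 = 0.3131 mg/L.
Mass balance: 0.3131·0.84 = 0.2·Cₑ + 0.64·0.0919.
Cₑ = (0.263 − 0.05882) / 0.2 = 1.021 mg/L.
Required removal = 1 − 1.021/2.49 = 58.99 %.

59.0 %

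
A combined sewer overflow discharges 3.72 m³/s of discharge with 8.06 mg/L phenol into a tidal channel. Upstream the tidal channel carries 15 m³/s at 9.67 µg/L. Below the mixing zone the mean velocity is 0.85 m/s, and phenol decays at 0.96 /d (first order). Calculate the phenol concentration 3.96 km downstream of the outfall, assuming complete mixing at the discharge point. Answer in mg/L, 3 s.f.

1.53 mg/L

9.67 µg/L = 0.00967 mg/L.
After complete mixing, C₀ = (3.72·8.06 + 15·0.00967) / 18.72 = 1.609 mg/L.
Travel time t = 3960 m / 0.85 m/s = 4659 s = 0.05392 d.
C = 1.609·exp(−0.96·0.05392) = 1.609·0.9496 = 1.528 mg/L.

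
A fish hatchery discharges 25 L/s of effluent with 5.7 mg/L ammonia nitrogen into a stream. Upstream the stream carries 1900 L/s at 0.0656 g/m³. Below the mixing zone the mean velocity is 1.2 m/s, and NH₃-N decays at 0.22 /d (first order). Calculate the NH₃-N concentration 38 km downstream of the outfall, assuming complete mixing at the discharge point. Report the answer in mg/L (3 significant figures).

25 L/s = 0.025 m³/s.
1900 L/s = 1.9 m³/s.
After complete mixing, C₀ = (0.025·5.7 + 1.9·0.0656) / 1.925 = 0.1388 mg/L.
Travel time t = 3.8e+04 m / 1.2 m/s = 3.167e+04 s = 0.3665 d.
C = 0.1388·exp(−0.22·0.3665) = 0.1388·0.9225 = 0.128 mg/L.

0.128 mg/L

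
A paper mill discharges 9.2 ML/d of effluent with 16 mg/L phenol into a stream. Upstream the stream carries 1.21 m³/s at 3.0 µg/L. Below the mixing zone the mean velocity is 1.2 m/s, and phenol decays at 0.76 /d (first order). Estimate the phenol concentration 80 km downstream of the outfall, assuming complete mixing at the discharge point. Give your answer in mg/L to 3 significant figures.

0.721 mg/L

9.2 ML/d = 0.1065 m³/s.
3.0 µg/L = 0.003 mg/L.
After complete mixing, C₀ = (0.1065·16 + 1.21·0.003) / 1.316 = 1.297 mg/L.
Travel time t = 8e+04 m / 1.2 m/s = 6.667e+04 s = 0.7716 d.
C = 1.297·exp(−0.76·0.7716) = 1.297·0.5563 = 0.7215 mg/L.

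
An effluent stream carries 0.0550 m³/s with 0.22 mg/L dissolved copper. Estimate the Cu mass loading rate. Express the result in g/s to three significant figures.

Mass flux = Q·C = 0.055 m³/s × 0.22 g/m³ = 0.0121 g/s.

0.0121 g/s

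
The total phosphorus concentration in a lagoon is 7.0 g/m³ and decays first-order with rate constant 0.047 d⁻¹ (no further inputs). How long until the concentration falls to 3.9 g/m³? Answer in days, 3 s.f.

t = ln(C₀/C)/k = ln(7.0/3.9)/0.047 = 0.5849/0.047 = 12.45 d.

12.4 d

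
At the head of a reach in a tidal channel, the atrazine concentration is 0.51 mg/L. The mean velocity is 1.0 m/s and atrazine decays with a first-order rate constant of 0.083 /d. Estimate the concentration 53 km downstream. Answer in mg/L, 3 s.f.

Travel time t = 53 km / 1.0 m/s = 5.3e+04/1.0 = 5.3e+04 s = 0.6134 d.
First-order decay: C = 0.51·exp(−0.083·0.6134) = 0.51·0.9504 = 0.4847 mg/L.

0.485 mg/L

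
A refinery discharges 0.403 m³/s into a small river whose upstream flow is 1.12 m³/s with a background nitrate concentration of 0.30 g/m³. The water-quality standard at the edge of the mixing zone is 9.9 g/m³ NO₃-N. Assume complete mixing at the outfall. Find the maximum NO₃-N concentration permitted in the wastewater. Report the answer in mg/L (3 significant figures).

Mass balance: 9.9·1.523 = 0.403·Cₑ + 1.12·0.3.
Cₑ = (15.08 − 0.336) / 0.403 = 36.58 mg/L.

36.6 mg/L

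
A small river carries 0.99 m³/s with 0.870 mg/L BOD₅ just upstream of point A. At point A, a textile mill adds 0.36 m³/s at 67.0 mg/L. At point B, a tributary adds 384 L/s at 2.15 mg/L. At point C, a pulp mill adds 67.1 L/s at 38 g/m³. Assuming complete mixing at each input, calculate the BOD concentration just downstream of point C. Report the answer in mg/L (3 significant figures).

15.7 mg/L

After input A: C = (0.99·0.87 + 0.36·67) / 1.35 = 18.5 mg/L.
384 L/s = 0.384 m³/s.
After input B: C = (1.35·18.5 + 0.384·2.15) / 1.734 = 14.88 mg/L.
67.1 L/s = 0.0671 m³/s.
After input C: C = (1.734·14.88 + 0.0671·38) / 1.801 = 15.74 mg/L.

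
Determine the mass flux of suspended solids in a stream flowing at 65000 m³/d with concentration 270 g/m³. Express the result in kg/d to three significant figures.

65000 m³/d = 0.7523 m³/s.
Mass flux = Q·C = 0.7523 m³/s × 270 g/m³ = 203.1 g/s.
= 203.1 g/s × 86.4 = 1.755e+04 kg/d.

17600 kg/d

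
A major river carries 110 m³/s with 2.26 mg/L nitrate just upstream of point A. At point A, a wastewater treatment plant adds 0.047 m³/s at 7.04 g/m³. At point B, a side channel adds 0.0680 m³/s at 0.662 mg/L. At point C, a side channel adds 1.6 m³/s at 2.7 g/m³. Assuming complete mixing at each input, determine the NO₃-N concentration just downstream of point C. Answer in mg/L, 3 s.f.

After input A: C = (110·2.26 + 0.047·7.04) / 110 = 2.262 mg/L.
After input B: C = (110·2.262 + 0.068·0.662) / 110.1 = 2.261 mg/L.
After input C: C = (110.1·2.261 + 1.6·2.7) / 111.7 = 2.267 mg/L.

2.27 mg/L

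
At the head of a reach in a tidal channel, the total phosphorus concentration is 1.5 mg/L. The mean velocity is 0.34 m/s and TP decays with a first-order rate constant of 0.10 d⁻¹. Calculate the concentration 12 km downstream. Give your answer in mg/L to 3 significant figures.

Travel time t = 12 km / 0.34 m/s = 1.2e+04/0.34 = 3.529e+04 s = 0.4085 d.
First-order decay: C = 1.5·exp(−0.10·0.4085) = 1.5·0.96 = 1.44 mg/L.

1.44 mg/L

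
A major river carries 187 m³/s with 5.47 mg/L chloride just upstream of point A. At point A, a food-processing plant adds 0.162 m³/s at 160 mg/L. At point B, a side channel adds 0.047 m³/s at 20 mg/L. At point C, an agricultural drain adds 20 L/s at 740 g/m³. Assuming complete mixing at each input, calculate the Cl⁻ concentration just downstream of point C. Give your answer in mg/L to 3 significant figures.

5.69 mg/L

After input A: C = (187·5.47 + 0.162·160) / 187.2 = 5.604 mg/L.
After input B: C = (187.2·5.604 + 0.047·20) / 187.2 = 5.607 mg/L.
20 L/s = 0.02 m³/s.
After input C: C = (187.2·5.607 + 0.02·740) / 187.2 = 5.686 mg/L.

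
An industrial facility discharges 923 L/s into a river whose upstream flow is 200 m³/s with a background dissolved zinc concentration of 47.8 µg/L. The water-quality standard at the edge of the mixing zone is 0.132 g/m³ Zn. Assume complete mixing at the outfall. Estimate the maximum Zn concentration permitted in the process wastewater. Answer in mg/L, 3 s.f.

923 L/s = 0.923 m³/s.
47.8 µg/L = 0.0478 mg/L.
Mass balance: 0.132·200.9 = 0.923·Cₑ + 200·0.0478.
Cₑ = (26.52 − 9.56) / 0.923 = 18.38 mg/L.

18.4 mg/L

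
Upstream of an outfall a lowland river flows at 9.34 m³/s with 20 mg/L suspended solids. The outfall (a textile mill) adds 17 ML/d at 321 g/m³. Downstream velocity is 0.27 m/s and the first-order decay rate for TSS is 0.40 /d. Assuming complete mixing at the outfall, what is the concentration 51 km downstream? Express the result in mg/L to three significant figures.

17 ML/d = 0.1968 m³/s.
After complete mixing, C₀ = (0.1968·321 + 9.34·20) / 9.537 = 26.21 mg/L.
Travel time t = 5.1e+04 m / 0.27 m/s = 1.889e+05 s = 2.186 d.
C = 26.21·exp(−0.40·2.186) = 26.21·0.4171 = 10.93 mg/L.

10.9 mg/L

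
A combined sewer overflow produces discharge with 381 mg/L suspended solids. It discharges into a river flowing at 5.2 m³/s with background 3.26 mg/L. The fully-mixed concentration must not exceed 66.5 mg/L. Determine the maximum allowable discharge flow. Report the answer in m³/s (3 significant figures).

1.05 m³/s

Mass balance at complete mixing: C_std·(Q_w + Q_r) = Q_w·C_e + Q_r·C_b.
Rearranging, Q_w = Q_r·(C_std − C_b)/(C_e − C_std) = 5.2·(66.5 − 3.26) / (381 − 66.5) = 1.046 m³/s.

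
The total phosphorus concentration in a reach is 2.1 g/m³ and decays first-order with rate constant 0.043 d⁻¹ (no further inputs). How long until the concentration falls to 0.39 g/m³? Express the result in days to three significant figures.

t = ln(C₀/C)/k = ln(2.1/0.39)/0.043 = 1.684/0.043 = 39.15 d.

39.2 d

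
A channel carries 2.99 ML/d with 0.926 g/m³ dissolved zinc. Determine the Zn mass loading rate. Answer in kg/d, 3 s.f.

2.99 ML/d = 0.03461 m³/s.
Mass flux = Q·C = 0.03461 m³/s × 0.926 g/m³ = 0.03205 g/s.
= 0.03205 g/s × 86.4 = 2.769 kg/d.

2.77 kg/d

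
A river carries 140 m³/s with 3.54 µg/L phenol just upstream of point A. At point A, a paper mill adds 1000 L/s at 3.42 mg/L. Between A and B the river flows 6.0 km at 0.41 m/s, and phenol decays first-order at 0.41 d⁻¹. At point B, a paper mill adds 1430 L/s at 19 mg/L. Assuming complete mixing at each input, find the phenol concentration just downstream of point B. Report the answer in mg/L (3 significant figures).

3.54 µg/L = 0.00354 mg/L.
1000 L/s = 1 m³/s.
After input A: C = (140·0.00354 + 1·3.42) / 141 = 0.02777 mg/L.
Over the 6.0 km reach to input B (t = 1.463e+04 s = 0.1694 d), decay gives C = 0.02777·exp(−0.41·0.1694) = 0.02591 mg/L.
1430 L/s = 1.43 m³/s.
After input B: C = (141·0.02591 + 1.43·19) / 142.4 = 0.2164 mg/L.

0.216 mg/L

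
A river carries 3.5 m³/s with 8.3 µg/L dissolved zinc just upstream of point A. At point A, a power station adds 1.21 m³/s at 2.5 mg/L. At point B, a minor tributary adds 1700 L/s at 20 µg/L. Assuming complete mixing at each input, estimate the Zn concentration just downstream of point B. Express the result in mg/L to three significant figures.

0.482 mg/L

8.3 µg/L = 0.0083 mg/L.
After input A: C = (3.5·0.0083 + 1.21·2.5) / 4.71 = 0.6484 mg/L.
1700 L/s = 1.7 m³/s.
20 µg/L = 0.02 mg/L.
After input B: C = (4.71·0.6484 + 1.7·0.02) / 6.41 = 0.4818 mg/L.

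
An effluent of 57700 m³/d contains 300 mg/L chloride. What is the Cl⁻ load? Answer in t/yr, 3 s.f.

6320 t/yr

57700 m³/d = 0.6678 m³/s.
Mass flux = Q·C = 0.6678 m³/s × 300 g/m³ = 200.3 g/s.
= 200.3 g/s × 31.56 = 6322 t/yr.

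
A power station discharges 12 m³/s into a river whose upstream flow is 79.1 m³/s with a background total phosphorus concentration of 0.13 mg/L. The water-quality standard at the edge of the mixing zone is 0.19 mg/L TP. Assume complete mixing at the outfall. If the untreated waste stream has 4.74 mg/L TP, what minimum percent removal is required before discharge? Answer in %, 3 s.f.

Mass balance: 0.19·91.1 = 12·Cₑ + 79.1·0.13.
Cₑ = (17.31 − 10.28) / 12 = 0.5855 mg/L.
Required removal = 1 − 0.5855/4.74 = 87.65 %.

87.6 %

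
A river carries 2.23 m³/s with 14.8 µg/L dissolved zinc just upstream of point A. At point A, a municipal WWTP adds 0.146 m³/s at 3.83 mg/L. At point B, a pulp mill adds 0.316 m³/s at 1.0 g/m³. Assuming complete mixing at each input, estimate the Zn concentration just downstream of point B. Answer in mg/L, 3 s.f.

0.337 mg/L

14.8 µg/L = 0.0148 mg/L.
After input A: C = (2.23·0.0148 + 0.146·3.83) / 2.376 = 0.2492 mg/L.
After input B: C = (2.376·0.2492 + 0.316·1) / 2.692 = 0.3374 mg/L.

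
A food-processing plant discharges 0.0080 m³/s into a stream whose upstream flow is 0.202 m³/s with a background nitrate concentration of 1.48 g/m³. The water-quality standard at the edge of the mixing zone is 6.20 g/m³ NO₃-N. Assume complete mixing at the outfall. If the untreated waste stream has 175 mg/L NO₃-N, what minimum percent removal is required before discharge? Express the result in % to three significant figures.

28.4 %

Mass balance: 6.2·0.21 = 0.008·Cₑ + 0.202·1.48.
Cₑ = (1.302 − 0.299) / 0.008 = 125.4 mg/L.
Required removal = 1 − 125.4/175 = 28.35 %.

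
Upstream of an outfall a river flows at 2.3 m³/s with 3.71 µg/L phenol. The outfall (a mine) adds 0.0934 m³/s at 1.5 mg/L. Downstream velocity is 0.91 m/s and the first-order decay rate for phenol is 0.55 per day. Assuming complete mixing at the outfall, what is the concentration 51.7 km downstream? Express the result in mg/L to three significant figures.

0.0433 mg/L

3.71 µg/L = 0.00371 mg/L.
After complete mixing, C₀ = (0.0934·1.5 + 2.3·0.00371) / 2.393 = 0.0621 mg/L.
Travel time t = 5.17e+04 m / 0.91 m/s = 5.681e+04 s = 0.6576 d.
C = 0.0621·exp(−0.55·0.6576) = 0.0621·0.6965 = 0.04325 mg/L.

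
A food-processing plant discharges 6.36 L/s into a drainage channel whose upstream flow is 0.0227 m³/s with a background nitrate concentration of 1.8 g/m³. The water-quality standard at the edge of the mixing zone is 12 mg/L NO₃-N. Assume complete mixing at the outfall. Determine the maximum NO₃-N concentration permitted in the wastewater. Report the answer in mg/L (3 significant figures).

6.36 L/s = 0.00636 m³/s.
Mass balance: 12·0.02906 = 0.00636·Cₑ + 0.0227·1.8.
Cₑ = (0.3487 − 0.04086) / 0.00636 = 48.41 mg/L.

48.4 mg/L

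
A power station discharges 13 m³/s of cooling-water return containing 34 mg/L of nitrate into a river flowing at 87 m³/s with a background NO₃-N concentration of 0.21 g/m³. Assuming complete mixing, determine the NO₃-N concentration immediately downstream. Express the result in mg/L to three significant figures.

Conservation of mass across the mixing zone: C = (13·34 + 87·0.21) / (13 + 87) = 460.3/100 = 4.603 mg/L.

4.60 mg/L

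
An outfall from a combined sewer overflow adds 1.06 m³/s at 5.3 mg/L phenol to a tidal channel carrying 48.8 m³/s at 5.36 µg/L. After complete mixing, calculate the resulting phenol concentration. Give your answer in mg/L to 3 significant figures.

5.36 µg/L = 0.00536 mg/L.
By mass balance at complete mixing, C = (1.06·5.3 + 48.8·0.00536) / (1.06 + 48.8) = 5.88/49.86 = 0.1179 mg/L.

0.118 mg/L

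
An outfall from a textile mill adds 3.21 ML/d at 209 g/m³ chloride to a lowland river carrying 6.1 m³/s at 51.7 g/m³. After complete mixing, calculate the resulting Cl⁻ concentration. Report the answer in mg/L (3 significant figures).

3.21 ML/d = 0.03715 m³/s.
By mass balance at complete mixing, C = (0.03715·209 + 6.1·51.7) / (0.03715 + 6.1) = 323.1/6.137 = 52.65 mg/L.

52.7 mg/L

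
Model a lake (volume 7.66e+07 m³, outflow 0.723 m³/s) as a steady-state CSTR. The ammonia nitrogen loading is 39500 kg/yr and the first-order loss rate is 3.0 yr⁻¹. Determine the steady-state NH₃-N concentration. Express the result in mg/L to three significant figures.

Outflow Q = 0.723 m³/s × 3.156e+07 s/yr = 2.282e+07 m³/yr.
Steady-state CSTR mass balance: W = Q·C + k·V·C, so C = W/(Q + kV).
Q + kV = 2.282e+07 + 3.0·7.66e+07 = 2.526e+08 m³/yr.
C = 39500/2.526e+08 = 0.0001564 kg/m³ = 0.1564 mg/L.

0.156 mg/L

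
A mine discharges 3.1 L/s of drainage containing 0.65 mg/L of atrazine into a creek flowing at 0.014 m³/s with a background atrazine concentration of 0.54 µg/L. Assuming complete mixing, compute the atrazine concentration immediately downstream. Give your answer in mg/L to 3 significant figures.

0.118 mg/L

3.1 L/s = 0.0031 m³/s.
0.54 µg/L = 0.00054 mg/L.
By mass balance at complete mixing, C = (0.0031·0.65 + 0.014·0.00054) / (0.0031 + 0.014) = 0.002023/0.0171 = 0.1183 mg/L.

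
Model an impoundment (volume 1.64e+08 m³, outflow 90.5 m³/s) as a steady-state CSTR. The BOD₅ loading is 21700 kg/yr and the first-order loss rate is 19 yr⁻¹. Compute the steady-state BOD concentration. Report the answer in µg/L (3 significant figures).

3.63 µg/L

Outflow Q = 90.5 m³/s × 3.156e+07 s/yr = 2.856e+09 m³/yr.
Steady-state CSTR mass balance: W = Q·C + k·V·C, so C = W/(Q + kV).
Q + kV = 2.856e+09 + 19·1.64e+08 = 5.972e+09 m³/yr.
C = 21700/5.972e+09 = 3.634e-06 kg/m³ = 0.003634 mg/L = 3.634 µg/L.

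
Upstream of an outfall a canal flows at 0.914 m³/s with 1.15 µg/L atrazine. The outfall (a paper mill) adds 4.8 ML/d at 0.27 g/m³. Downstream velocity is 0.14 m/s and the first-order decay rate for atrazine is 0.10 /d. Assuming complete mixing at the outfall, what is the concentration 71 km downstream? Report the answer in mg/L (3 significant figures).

4.8 ML/d = 0.05556 m³/s.
1.15 µg/L = 0.00115 mg/L.
After complete mixing, C₀ = (0.05556·0.27 + 0.914·0.00115) / 0.9696 = 0.01656 mg/L.
Travel time t = 7.1e+04 m / 0.14 m/s = 5.071e+05 s = 5.87 d.
C = 0.01656·exp(−0.10·5.87) = 0.01656·0.556 = 0.009205 mg/L.

0.00920 mg/L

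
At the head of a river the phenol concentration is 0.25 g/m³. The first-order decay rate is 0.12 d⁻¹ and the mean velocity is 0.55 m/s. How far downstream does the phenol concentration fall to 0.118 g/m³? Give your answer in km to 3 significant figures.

297 km

From C = C₀·e^(−kt), t = ln(C₀/C)/k = ln(0.25/0.118)/0.12 = 0.7508/0.12 = 6.256 d.
Distance = v·t = 0.55 m/s × 5.406e+05 s = 2.973e+05 m = 297.3 km.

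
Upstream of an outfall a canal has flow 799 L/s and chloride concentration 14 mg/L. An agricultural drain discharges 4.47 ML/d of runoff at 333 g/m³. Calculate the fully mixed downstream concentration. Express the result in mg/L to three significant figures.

33.4 mg/L

4.47 ML/d = 0.05174 m³/s.
799 L/s = 0.799 m³/s.
Conservation of mass across the mixing zone: C = (0.05174·333 + 0.799·14) / (0.05174 + 0.799) = 28.41/0.8507 = 33.4 mg/L.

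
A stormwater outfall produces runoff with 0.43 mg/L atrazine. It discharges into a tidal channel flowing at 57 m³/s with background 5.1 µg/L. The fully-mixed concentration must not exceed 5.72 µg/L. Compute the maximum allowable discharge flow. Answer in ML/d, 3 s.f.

7.20 ML/d

5.1 µg/L = 0.0051 mg/L.
5.72 µg/L = 0.00572 mg/L.
Mass balance at complete mixing: C_std·(Q_w + Q_r) = Q_w·C_e + Q_r·C_b.
Rearranging, Q_w = Q_r·(C_std − C_b)/(C_e − C_std) = 57·(0.00572 − 0.0051) / (0.43 − 0.00572) = 0.08329 m³/s.
= 7.197 ML/d.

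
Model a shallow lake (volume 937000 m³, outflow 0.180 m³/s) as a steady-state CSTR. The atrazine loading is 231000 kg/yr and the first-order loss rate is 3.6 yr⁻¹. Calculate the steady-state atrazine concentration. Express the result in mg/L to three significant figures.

Outflow Q = 0.180 m³/s × 3.156e+07 s/yr = 5.68e+06 m³/yr.
Steady-state CSTR mass balance: W = Q·C + k·V·C, so C = W/(Q + kV).
Q + kV = 5.68e+06 + 3.6·937000 = 9.054e+06 m³/yr.
C = 231000/9.054e+06 = 0.02551 kg/m³ = 25.51 mg/L.

25.5 mg/L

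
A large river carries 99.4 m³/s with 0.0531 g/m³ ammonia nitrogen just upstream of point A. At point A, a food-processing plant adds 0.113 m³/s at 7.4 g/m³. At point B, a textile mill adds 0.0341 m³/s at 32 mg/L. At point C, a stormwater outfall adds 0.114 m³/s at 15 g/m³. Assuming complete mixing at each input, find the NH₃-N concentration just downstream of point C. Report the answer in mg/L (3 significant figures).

0.0895 mg/L

After input A: C = (99.4·0.0531 + 0.113·7.4) / 99.51 = 0.06144 mg/L.
After input B: C = (99.51·0.06144 + 0.0341·32) / 99.55 = 0.07238 mg/L.
After input C: C = (99.55·0.07238 + 0.114·15) / 99.66 = 0.08946 mg/L.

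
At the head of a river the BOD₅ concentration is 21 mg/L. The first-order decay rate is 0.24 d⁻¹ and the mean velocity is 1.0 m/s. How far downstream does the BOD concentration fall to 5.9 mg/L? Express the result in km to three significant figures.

457 km

From C = C₀·e^(−kt), t = ln(C₀/C)/k = ln(21/5.9)/0.24 = 1.27/0.24 = 5.29 d.
Distance = v·t = 1.0 m/s × 4.57e+05 s = 4.57e+05 m = 457 km.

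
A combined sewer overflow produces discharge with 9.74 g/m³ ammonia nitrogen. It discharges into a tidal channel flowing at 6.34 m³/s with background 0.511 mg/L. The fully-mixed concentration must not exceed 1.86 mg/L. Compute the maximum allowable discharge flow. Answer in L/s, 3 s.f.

Mass balance at complete mixing: C_std·(Q_w + Q_r) = Q_w·C_e + Q_r·C_b.
Rearranging, Q_w = Q_r·(C_std − C_b)/(C_e − C_std) = 6.34·(1.86 − 0.511) / (9.74 − 1.86) = 1.085 m³/s.
= 1085 L/s.

1090 L/s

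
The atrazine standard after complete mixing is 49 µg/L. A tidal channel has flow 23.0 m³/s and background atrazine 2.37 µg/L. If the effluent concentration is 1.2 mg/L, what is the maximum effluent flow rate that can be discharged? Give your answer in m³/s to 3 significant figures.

0.932 m³/s

2.37 µg/L = 0.00237 mg/L.
49 µg/L = 0.049 mg/L.
Mass balance at complete mixing: C_std·(Q_w + Q_r) = Q_w·C_e + Q_r·C_b.
Rearranging, Q_w = Q_r·(C_std − C_b)/(C_e − C_std) = 23.0·(0.049 − 0.00237) / (1.2 − 0.049) = 0.9318 m³/s.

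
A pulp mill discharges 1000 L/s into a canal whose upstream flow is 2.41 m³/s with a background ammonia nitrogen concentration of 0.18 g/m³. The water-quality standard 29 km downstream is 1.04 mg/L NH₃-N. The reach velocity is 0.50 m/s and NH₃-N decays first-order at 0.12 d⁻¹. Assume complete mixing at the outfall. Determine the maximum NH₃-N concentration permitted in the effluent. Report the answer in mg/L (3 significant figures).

3.41 mg/L

1000 L/s = 1 m³/s.
Travel time to the compliance point: t = 2.9e+04/0.50 = 5.8e+04 s = 0.6713 d; decay factor exp(−0.12·0.6713) = 0.9226.
So the concentration just after mixing may be at most 1.04/0.9226 = 1.127 mg/L.
Mass balance: 1.127·3.41 = 1·Cₑ + 2.41·0.18.
Cₑ = (3.844 − 0.4338) / 1 = 3.41 mg/L.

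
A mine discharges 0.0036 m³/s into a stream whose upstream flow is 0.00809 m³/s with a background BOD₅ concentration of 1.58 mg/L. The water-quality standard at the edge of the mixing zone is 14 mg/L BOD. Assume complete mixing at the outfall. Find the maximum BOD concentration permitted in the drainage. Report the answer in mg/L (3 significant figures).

Mass balance: 14·0.01169 = 0.0036·Cₑ + 0.00809·1.58.
Cₑ = (0.1637 − 0.01278) / 0.0036 = 41.91 mg/L.

41.9 mg/L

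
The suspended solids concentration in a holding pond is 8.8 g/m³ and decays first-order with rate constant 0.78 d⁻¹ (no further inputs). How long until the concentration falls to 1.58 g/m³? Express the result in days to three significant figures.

2.20 d

t = ln(C₀/C)/k = ln(8.8/1.58)/0.78 = 1.717/0.78 = 2.202 d.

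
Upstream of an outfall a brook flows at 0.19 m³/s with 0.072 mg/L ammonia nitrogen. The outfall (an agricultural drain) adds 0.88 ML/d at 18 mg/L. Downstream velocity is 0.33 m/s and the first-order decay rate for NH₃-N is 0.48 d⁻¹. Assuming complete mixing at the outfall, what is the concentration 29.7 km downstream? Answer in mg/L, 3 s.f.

0.88 ML/d = 0.01019 m³/s.
After complete mixing, C₀ = (0.01019·18 + 0.19·0.072) / 0.2002 = 0.9842 mg/L.
Travel time t = 2.97e+04 m / 0.33 m/s = 9e+04 s = 1.042 d.
C = 0.9842·exp(−0.48·1.042) = 0.9842·0.6065 = 0.5969 mg/L.

0.597 mg/L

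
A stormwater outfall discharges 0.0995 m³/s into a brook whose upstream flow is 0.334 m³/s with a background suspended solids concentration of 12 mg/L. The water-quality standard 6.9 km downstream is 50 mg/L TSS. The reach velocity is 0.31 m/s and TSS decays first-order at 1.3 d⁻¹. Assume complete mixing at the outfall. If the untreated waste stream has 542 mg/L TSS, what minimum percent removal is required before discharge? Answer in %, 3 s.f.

Travel time to the compliance point: t = 6900/0.31 = 2.226e+04 s = 0.2576 d; decay factor exp(−1.3·0.2576) = 0.7154.
So the concentration just after mixing may be at most 50/0.7154 = 69.89 mg/L.
Mass balance: 69.89·0.4335 = 0.0995·Cₑ + 0.334·12.
Cₑ = (30.3 − 4.008) / 0.0995 = 264.2 mg/L.
Required removal = 1 − 264.2/542 = 51.25 %.

51.3 %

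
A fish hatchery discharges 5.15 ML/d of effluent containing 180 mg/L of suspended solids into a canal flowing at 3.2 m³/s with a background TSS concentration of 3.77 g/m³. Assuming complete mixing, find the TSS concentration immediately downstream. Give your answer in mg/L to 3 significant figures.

5.15 ML/d = 0.05961 m³/s.
Flow-weighted mixing gives C = (0.05961·180 + 3.2·3.77) / (0.05961 + 3.2) = 22.79/3.26 = 6.993 mg/L.

6.99 mg/L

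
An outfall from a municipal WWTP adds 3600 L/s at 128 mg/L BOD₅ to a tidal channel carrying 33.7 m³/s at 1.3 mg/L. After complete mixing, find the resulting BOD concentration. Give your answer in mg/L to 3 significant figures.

3600 L/s = 3.6 m³/s.
By mass balance at complete mixing, C = (3.6·128 + 33.7·1.3) / (3.6 + 33.7) = 504.6/37.3 = 13.53 mg/L.

13.5 mg/L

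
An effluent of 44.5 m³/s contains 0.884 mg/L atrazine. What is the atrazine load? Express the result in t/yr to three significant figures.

Mass flux = Q·C = 44.5 m³/s × 0.884 g/m³ = 39.34 g/s.
= 39.34 g/s × 31.56 = 1241 t/yr.

1240 t/yr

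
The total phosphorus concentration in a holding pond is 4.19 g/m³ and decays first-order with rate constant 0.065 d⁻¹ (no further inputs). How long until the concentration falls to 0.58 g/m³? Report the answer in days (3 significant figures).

t = ln(C₀/C)/k = ln(4.19/0.58)/0.065 = 1.977/0.065 = 30.42 d.

30.4 d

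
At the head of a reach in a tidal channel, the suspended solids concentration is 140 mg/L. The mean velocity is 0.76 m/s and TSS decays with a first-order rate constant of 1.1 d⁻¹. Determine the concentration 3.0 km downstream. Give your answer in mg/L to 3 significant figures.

133 mg/L

Travel time t = 3.0 km / 0.76 m/s = 3000/0.76 = 3947 s = 0.04569 d.
First-order decay: C = 140·exp(−1.1·0.04569) = 140·0.951 = 133.1 mg/L.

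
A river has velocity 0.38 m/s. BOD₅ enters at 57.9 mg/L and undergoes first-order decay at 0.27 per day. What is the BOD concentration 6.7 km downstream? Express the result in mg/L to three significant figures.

Travel time t = 6.7 km / 0.38 m/s = 6700/0.38 = 1.763e+04 s = 0.2041 d.
First-order decay: C = 57.9·exp(−0.27·0.2041) = 57.9·0.9464 = 54.8 mg/L.

54.8 mg/L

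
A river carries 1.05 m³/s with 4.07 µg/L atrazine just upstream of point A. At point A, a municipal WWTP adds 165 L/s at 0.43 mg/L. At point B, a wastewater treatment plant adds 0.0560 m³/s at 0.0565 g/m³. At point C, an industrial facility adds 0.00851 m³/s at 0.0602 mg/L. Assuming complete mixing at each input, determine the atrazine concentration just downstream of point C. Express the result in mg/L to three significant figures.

0.0617 mg/L

4.07 µg/L = 0.00407 mg/L.
165 L/s = 0.165 m³/s.
After input A: C = (1.05·0.00407 + 0.165·0.43) / 1.215 = 0.06191 mg/L.
After input B: C = (1.215·0.06191 + 0.056·0.0565) / 1.271 = 0.06167 mg/L.
After input C: C = (1.271·0.06167 + 0.00851·0.0602) / 1.28 = 0.06166 mg/L.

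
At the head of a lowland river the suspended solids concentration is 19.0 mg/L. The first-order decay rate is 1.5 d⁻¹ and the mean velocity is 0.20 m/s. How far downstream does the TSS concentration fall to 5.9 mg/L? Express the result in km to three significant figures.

From C = C₀·e^(−kt), t = ln(C₀/C)/k = ln(19.0/5.9)/1.5 = 1.169/1.5 = 0.7797 d.
Distance = v·t = 0.20 m/s × 6.736e+04 s = 1.347e+04 m = 13.47 km.

13.5 km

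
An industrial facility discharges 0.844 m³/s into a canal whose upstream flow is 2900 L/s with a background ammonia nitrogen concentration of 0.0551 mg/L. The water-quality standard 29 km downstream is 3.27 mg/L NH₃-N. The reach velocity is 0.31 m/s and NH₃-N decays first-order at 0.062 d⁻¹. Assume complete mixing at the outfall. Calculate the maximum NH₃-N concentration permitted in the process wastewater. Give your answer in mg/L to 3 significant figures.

2900 L/s = 2.9 m³/s.
Travel time to the compliance point: t = 2.9e+04/0.31 = 9.355e+04 s = 1.083 d; decay factor exp(−0.062·1.083) = 0.9351.
So the concentration just after mixing may be at most 3.27/0.9351 = 3.497 mg/L.
Mass balance: 3.497·3.744 = 0.844·Cₑ + 2.9·0.0551.
Cₑ = (13.09 − 0.1598) / 0.844 = 15.32 mg/L.

15.3 mg/L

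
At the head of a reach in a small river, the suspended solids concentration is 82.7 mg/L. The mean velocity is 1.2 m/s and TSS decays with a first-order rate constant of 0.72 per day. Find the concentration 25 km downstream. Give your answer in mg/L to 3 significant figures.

Travel time t = 25 km / 1.2 m/s = 2.5e+04/1.2 = 2.083e+04 s = 0.2411 d.
First-order decay: C = 82.7·exp(−0.72·0.2411) = 82.7·0.8406 = 69.52 mg/L.

69.5 mg/L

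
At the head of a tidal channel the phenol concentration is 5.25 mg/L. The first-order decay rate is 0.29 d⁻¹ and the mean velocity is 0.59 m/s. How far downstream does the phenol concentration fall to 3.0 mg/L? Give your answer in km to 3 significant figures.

98.4 km

From C = C₀·e^(−kt), t = ln(C₀/C)/k = ln(5.25/3.0)/0.29 = 0.5596/0.29 = 1.93 d.
Distance = v·t = 0.59 m/s × 1.667e+05 s = 9.837e+04 m = 98.37 km.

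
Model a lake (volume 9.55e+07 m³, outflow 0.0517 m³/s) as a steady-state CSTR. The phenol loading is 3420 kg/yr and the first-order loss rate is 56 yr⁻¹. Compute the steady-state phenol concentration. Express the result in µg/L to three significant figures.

Outflow Q = 0.0517 m³/s × 3.156e+07 s/yr = 1.632e+06 m³/yr.
Steady-state CSTR mass balance: W = Q·C + k·V·C, so C = W/(Q + kV).
Q + kV = 1.632e+06 + 56·9.55e+07 = 5.35e+09 m³/yr.
C = 3420/5.35e+09 = 6.393e-07 kg/m³ = 0.0006393 mg/L = 0.6393 µg/L.

0.639 µg/L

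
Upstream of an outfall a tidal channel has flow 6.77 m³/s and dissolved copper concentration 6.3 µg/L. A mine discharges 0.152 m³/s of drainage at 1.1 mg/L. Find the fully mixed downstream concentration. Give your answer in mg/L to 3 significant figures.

0.0303 mg/L

6.3 µg/L = 0.0063 mg/L.
Conservation of mass across the mixing zone: C = (0.152·1.1 + 6.77·0.0063) / (0.152 + 6.77) = 0.2099/6.922 = 0.03032 mg/L.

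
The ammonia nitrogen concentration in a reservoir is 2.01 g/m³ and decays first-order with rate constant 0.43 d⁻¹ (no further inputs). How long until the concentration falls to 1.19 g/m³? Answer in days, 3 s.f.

t = ln(C₀/C)/k = ln(2.01/1.19)/0.43 = 0.5242/0.43 = 1.219 d.

1.22 d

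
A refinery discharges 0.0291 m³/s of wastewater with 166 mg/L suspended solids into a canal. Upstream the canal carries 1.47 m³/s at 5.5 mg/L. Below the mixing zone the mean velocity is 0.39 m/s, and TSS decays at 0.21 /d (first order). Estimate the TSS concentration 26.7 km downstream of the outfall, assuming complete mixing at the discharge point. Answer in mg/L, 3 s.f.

After complete mixing, C₀ = (0.0291·166 + 1.47·5.5) / 1.499 = 8.616 mg/L.
Travel time t = 2.67e+04 m / 0.39 m/s = 6.846e+04 s = 0.7924 d.
C = 8.616·exp(−0.21·0.7924) = 8.616·0.8467 = 7.295 mg/L.

7.29 mg/L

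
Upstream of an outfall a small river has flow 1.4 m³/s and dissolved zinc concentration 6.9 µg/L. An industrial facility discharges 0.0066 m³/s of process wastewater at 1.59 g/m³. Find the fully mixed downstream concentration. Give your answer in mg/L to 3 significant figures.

6.9 µg/L = 0.0069 mg/L.
By mass balance at complete mixing, C = (0.0066·1.59 + 1.4·0.0069) / (0.0066 + 1.4) = 0.02015/1.407 = 0.01433 mg/L.

0.0143 mg/L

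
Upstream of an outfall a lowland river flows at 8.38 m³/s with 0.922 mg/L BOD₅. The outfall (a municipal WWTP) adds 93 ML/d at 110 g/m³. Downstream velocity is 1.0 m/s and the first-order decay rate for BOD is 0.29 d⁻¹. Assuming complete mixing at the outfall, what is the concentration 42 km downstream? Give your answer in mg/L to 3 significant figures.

11.6 mg/L

93 ML/d = 1.076 m³/s.
After complete mixing, C₀ = (1.076·110 + 8.38·0.922) / 9.456 = 13.34 mg/L.
Travel time t = 4.2e+04 m / 1.0 m/s = 4.2e+04 s = 0.4861 d.
C = 13.34·exp(−0.29·0.4861) = 13.34·0.8685 = 11.58 mg/L.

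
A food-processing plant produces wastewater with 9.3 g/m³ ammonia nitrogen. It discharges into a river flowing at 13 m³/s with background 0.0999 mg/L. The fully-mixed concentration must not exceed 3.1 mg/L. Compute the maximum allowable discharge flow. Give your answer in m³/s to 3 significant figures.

6.29 m³/s

Mass balance at complete mixing: C_std·(Q_w + Q_r) = Q_w·C_e + Q_r·C_b.
Rearranging, Q_w = Q_r·(C_std − C_b)/(C_e − C_std) = 13·(3.1 − 0.0999) / (9.3 − 3.1) = 6.291 m³/s.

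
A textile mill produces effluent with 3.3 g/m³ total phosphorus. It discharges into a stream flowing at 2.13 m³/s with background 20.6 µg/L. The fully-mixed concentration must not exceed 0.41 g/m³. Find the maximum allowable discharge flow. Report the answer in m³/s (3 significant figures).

0.287 m³/s

20.6 µg/L = 0.0206 mg/L.
Mass balance at complete mixing: C_std·(Q_w + Q_r) = Q_w·C_e + Q_r·C_b.
Rearranging, Q_w = Q_r·(C_std − C_b)/(C_e − C_std) = 2.13·(0.41 − 0.0206) / (3.3 − 0.41) = 0.287 m³/s.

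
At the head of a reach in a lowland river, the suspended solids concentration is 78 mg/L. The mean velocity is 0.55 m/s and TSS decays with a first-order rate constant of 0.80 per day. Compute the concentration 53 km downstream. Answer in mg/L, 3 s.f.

32.0 mg/L

Travel time t = 53 km / 0.55 m/s = 5.3e+04/0.55 = 9.636e+04 s = 1.115 d.
First-order decay: C = 78·exp(−0.80·1.115) = 78·0.4097 = 31.96 mg/L.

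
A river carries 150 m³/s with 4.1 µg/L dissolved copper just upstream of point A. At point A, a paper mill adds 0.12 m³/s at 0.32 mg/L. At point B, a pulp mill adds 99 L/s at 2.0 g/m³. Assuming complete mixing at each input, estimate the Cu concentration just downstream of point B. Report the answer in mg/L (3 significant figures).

0.00567 mg/L

4.1 µg/L = 0.0041 mg/L.
After input A: C = (150·0.0041 + 0.12·0.32) / 150.1 = 0.004353 mg/L.
99 L/s = 0.099 m³/s.
After input B: C = (150.1·0.004353 + 0.099·2) / 150.2 = 0.005668 mg/L.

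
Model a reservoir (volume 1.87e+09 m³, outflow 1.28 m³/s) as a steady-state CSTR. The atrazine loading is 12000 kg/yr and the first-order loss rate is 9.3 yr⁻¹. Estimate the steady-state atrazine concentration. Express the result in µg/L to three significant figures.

0.688 µg/L

Outflow Q = 1.28 m³/s × 3.156e+07 s/yr = 4.039e+07 m³/yr.
Steady-state CSTR mass balance: W = Q·C + k·V·C, so C = W/(Q + kV).
Q + kV = 4.039e+07 + 9.3·1.87e+09 = 1.743e+10 m³/yr.
C = 12000/1.743e+10 = 6.884e-07 kg/m³ = 0.0006884 mg/L = 0.6884 µg/L.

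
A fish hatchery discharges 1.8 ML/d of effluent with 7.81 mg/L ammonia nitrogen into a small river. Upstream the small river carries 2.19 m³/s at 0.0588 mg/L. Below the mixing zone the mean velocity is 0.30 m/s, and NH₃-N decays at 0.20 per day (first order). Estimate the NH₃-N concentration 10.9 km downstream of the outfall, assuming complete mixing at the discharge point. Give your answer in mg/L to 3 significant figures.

1.8 ML/d = 0.02083 m³/s.
After complete mixing, C₀ = (0.02083·7.81 + 2.19·0.0588) / 2.211 = 0.1318 mg/L.
Travel time t = 1.09e+04 m / 0.30 m/s = 3.633e+04 s = 0.4205 d.
C = 0.1318·exp(−0.20·0.4205) = 0.1318·0.9193 = 0.1212 mg/L.

0.121 mg/L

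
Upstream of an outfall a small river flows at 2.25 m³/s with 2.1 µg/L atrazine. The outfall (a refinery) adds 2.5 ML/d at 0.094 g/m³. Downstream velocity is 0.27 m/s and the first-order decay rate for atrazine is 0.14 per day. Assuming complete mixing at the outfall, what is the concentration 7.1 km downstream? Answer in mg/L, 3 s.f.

2.5 ML/d = 0.02894 m³/s.
2.1 µg/L = 0.0021 mg/L.
After complete mixing, C₀ = (0.02894·0.094 + 2.25·0.0021) / 2.279 = 0.003267 mg/L.
Travel time t = 7100 m / 0.27 m/s = 2.63e+04 s = 0.3044 d.
C = 0.003267·exp(−0.14·0.3044) = 0.003267·0.9583 = 0.003131 mg/L.

0.00313 mg/L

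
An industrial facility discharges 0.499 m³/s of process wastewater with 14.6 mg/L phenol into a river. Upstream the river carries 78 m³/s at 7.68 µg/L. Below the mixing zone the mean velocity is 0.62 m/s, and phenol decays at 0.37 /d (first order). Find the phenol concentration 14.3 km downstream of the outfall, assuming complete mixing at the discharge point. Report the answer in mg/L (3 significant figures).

7.68 µg/L = 0.00768 mg/L.
After complete mixing, C₀ = (0.499·14.6 + 78·0.00768) / 78.5 = 0.1004 mg/L.
Travel time t = 1.43e+04 m / 0.62 m/s = 2.306e+04 s = 0.267 d.
C = 0.1004·exp(−0.37·0.267) = 0.1004·0.9059 = 0.09099 mg/L.

0.0910 mg/L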